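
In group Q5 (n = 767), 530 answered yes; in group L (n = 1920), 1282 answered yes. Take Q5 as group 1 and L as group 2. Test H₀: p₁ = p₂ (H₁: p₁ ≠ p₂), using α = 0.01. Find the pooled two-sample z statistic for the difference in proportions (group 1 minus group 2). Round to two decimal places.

p̂₁ = 530/767 = 0.69100, p̂₂ = 1282/1920 = 0.66771.
Pooled p̂ = (530+1282)/(767+1920) = 1812/2687 = 0.67436.
SE = √(p̂(1−p̂)(1/n₁+1/n₂)) = √(0.67436·0.32564·0.00182461) = √(0.000400684) = 0.02002.
z = (0.69100 − 0.66771)/0.02002 = 0.02329/0.02002 = 1.16.
p-value = 2·P(Z > 1.164) ≈ 0.2445; since p > α = 0.01, fail to reject H₀.

z = 1.16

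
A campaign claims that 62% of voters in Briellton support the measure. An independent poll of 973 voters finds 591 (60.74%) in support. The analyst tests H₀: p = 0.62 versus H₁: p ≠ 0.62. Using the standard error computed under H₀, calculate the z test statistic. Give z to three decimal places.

p̂ = 591/973 ≈ 0.60740.
Under H₀, SE = √(0.62·0.38/973) = √(0.000242138) = 0.01556.
z = (0.60740 − 0.62)/0.01556 = -0.01260/0.01556 = -0.810.

z = -0.810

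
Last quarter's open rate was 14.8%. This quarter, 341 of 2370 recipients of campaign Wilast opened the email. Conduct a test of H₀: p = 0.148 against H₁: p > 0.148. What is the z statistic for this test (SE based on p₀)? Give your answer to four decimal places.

p̂ = 341/2370 ≈ 0.143882.
SE = √(p₀(1−p₀)/n) = √(0.1261/2370) = 0.007294.
z = (0.143882 − 0.148)/0.007294 = -0.004118/0.007294 = -0.5646.
p-value = P(Z > -0.565) ≈ 0.7138.

z = -0.5646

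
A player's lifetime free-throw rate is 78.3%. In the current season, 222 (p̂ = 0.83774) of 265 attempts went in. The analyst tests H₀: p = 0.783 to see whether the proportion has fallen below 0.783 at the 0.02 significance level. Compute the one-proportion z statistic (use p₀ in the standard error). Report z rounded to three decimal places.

z = 2.162

p̂ = 222/265 = 0.83774.
Under H₀, SE = √(0.783·0.217/265) = √(0.000641174) = 0.02532.
z = (0.83774 − 0.783)/0.02532 = 0.05474/0.02532 = 2.162.
p-value = P(Z < 2.162) ≈ 0.9847. With α = 0.02, fail to reject H₀.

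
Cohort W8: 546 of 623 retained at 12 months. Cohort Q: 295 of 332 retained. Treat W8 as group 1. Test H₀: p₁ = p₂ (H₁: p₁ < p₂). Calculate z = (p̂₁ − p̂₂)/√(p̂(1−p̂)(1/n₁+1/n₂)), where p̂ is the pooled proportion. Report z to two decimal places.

z = -0.55

p̂₁ = 546/623 ≈ 0.8764, p̂₂ = 295/332 ≈ 0.8886.
Pooled p̂ = (546+295)/(623+332) = 841/955 = 0.8806.
SE = √(0.105122 × 0.00461718) = 0.0220.
z = (0.8764 − 0.8886)/0.0220 = -0.0122/0.0220 = -0.55.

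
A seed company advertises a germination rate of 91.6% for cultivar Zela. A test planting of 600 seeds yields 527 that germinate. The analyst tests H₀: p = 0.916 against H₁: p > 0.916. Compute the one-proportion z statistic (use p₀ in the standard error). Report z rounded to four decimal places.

z = -3.3262

p̂ = 527/600 = 0.8783333.
Standard error under H₀: √(0.916×0.084/600) = 0.0113243.
z = (0.8783333 − 0.916)/0.0113243 = -0.0376667/0.0113243 = -3.3262.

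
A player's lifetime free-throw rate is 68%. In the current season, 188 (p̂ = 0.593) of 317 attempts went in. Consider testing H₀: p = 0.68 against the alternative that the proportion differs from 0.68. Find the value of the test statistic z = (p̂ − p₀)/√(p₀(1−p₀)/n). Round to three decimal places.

z = -3.318

p̂ = 188/317 = 0.59306.
SE = √(p₀(1−p₀)/n) = √(0.2176/317) = 0.02620.
z = (0.59306 − 0.68)/0.02620 = -0.08694/0.02620 = -3.318.
p-value = 2·P(Z > 3.318) ≈ 0.0009.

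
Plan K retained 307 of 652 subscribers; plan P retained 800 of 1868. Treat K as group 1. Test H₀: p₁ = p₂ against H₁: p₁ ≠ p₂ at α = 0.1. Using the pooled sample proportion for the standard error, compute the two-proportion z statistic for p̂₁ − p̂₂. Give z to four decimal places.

z = 1.8867

p̂₁ = 307/652 ≈ 0.470859, p̂₂ = 800/1868 ≈ 0.428266.
Pooled p̂ = (307+800)/(652+1868) = 1107/2520 = 0.439286.
SE = √(0.246314 × 0.00206907) = 0.022575.
z = (0.470859 − 0.428266)/0.022575 = 0.042593/0.022575 = 1.8867.
Two-sided p-value ≈ 2·Φ(−1.887) = 0.0592; since p < α = 0.1, reject H₀.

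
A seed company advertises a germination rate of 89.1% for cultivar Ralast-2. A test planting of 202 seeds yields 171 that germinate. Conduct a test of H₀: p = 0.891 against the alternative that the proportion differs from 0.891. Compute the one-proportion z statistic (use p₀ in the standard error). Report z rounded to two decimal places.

p̂ = 171/202 ≈ 0.8465.
Standard error under H₀: √(0.891×0.109/202) = 0.0219.
z = (0.8465 − 0.891)/0.0219 = -0.0445/0.0219 = -2.03.

z = -2.03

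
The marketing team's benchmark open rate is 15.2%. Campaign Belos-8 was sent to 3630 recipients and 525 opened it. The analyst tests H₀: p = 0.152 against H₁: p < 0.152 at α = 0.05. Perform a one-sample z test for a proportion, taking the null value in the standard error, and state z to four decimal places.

z = -1.2371

p̂ = 525/3630 ≈ 0.144628.
Under H₀, SE = √(0.152·0.848/3630) = √(3.55085e-05) = 0.005959.
z = (0.144628 − 0.152)/0.005959 = -0.007372/0.005959 = -1.2371.
p-value = P(Z < -1.237) ≈ 0.1080, so at α = 0.05 we fail to reject H₀.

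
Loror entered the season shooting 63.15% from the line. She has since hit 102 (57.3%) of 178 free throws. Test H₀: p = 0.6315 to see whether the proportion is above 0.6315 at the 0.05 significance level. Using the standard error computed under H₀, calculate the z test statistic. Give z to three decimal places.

z = -1.617

p̂ = 102/178 ≈ 0.57303.
Under H₀, SE = √(0.6315·0.3685/178) = √(0.00130735) = 0.03616.
z = (0.57303 − 0.6315)/0.03616 = -0.05847/0.03616 = -1.617.
p-value = P(Z > -1.617) ≈ 0.9471, so at α = 0.05 we fail to reject H₀.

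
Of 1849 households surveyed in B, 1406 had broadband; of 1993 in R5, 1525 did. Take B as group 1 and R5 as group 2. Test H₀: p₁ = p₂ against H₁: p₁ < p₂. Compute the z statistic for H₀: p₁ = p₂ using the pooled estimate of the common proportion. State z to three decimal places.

p̂₁ = 1406/1849 ≈ 0.76041, p̂₂ = 1525/1993 ≈ 0.76518.
Pooled p̂ = (1406+1525)/(1849+1993) = 2931/3842 = 0.76288.
SE = √(p̂(1−p̂)(1/n₁+1/n₂)) = √(0.76288·0.23712·0.00104259) = √(0.000188596) = 0.01373.
z = (0.76041 − 0.76518)/0.01373 = -0.00477/0.01373 = -0.347.

z = -0.347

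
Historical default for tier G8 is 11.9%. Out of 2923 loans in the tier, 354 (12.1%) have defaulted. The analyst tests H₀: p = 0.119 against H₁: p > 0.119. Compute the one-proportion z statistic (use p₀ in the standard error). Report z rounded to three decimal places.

z = 0.352

p̂ = 354/2923 ≈ 0.12111.
Under H₀, SE = √(0.119·0.881/2923) = √(3.58669e-05) = 0.00599.
z = (0.12111 − 0.119)/0.00599 = 0.00211/0.00599 = 0.352.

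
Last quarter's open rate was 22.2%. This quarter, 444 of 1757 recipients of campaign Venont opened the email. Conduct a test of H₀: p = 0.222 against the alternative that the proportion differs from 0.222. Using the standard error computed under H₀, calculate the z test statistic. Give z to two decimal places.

z = 3.10

p̂ = 444/1757 = 0.2527.
Under H₀, SE = √(0.222·0.778/1757) = √(9.83017e-05) = 0.0099.
z = (0.2527 − 0.222)/0.0099 = 0.0307/0.0099 = 3.10.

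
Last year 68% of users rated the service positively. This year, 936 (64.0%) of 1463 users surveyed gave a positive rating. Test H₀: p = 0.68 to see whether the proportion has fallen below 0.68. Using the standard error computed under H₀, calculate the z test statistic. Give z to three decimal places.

z = -3.298

p̂ = 936/1463 = 0.639781.
SE = √(p₀(1−p₀)/n) = √(0.2176/1463) = 0.012196.
z = (0.639781 − 0.68)/0.012196 = -0.040219/0.012196 = -3.298.
p-value = P(Z < -3.298) ≈ 0.0005.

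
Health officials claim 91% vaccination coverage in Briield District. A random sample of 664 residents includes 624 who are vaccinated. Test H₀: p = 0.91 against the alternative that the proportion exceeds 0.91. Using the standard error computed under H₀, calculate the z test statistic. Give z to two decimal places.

z = 2.68

p̂ = 624/664 ≈ 0.9398.
Standard error under H₀: √(0.91×0.09/664) = 0.0111.
z = (0.9398 − 0.91)/0.0111 = 0.0298/0.0111 = 2.68.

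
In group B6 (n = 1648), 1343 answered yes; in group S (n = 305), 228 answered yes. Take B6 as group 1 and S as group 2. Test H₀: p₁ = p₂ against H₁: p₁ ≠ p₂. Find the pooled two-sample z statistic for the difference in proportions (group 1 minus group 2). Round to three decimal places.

z = 2.725

p̂₁ = 1343/1648 = 0.81493, p̂₂ = 228/305 = 0.74754.
Pooled p̂ = (1343+228)/(1648+305) = 1571/1953 = 0.80440.
SE = √(0.157339 × 0.00388548) = 0.02473.
z = (0.81493 − 0.74754)/0.02473 = 0.06739/0.02473 = 2.725.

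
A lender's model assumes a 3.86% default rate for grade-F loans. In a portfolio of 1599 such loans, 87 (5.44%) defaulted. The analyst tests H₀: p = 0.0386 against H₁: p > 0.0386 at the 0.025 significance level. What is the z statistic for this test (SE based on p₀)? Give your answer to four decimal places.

z = 3.2816

p̂ = 87/1599 = 0.0544090.
SE = √(p₀(1−p₀)/n) = √(0.03711/1599) = 0.0048175.
z = (0.0544090 − 0.0386)/0.0048175 = 0.0158090/0.0048175 = 3.2816.
p-value = P(Z > 3.282) ≈ 0.0005. With α = 0.025, reject H₀.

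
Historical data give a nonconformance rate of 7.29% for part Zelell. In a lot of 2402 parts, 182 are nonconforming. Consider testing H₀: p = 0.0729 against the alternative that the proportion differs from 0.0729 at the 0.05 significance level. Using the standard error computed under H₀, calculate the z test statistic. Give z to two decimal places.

z = 0.54

p̂ = 182/2402 ≈ 0.07577.
Standard error under H₀: √(0.0729×0.9271/2402) = 0.00530.
z = (0.07577 − 0.0729)/0.00530 = 0.00287/0.00530 = 0.54.
p-value = 2·P(Z > 0.541) ≈ 0.5884. With α = 0.05, fail to reject H₀.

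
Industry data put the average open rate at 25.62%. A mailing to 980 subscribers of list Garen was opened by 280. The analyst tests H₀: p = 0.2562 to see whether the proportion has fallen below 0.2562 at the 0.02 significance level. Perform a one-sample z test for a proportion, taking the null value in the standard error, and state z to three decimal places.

p̂ = 280/980 = 0.28571.
Standard error under H₀: √(0.2562×0.7438/980) = 0.01394.
z = (0.28571 − 0.2562)/0.01394 = 0.02951/0.01394 = 2.117.
p-value = P(Z < 2.117) ≈ 0.9829; since p > α = 0.02, fail to reject H₀.

z = 2.117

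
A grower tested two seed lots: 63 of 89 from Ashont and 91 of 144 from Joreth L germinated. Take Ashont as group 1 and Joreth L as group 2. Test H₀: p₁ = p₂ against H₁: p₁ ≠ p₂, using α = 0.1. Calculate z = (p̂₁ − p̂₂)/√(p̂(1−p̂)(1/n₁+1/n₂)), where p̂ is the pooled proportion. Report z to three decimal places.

p̂₁ = 63/89 = 0.707865, p̂₂ = 91/144 = 0.631944.
Pooled p̂ = (63+91)/(89+144) = 154/233 = 0.660944.
SE = √(0.224097 × 0.0181804) = 0.063829.
z = (0.707865 − 0.631944)/0.063829 = 0.075921/0.063829 = 1.189.
p-value = 2·P(Z > 1.189) ≈ 0.2343; since p > α = 0.1, fail to reject H₀.

z = 1.189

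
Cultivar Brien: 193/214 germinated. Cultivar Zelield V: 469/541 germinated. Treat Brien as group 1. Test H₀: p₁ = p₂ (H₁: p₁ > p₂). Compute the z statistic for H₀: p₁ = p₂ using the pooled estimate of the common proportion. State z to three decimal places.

p̂₁ = 193/214 ≈ 0.90187, p̂₂ = 469/541 ≈ 0.86691.
Pooled p̂ = (193+469)/(214+541) = 662/755 = 0.87682.
SE = √(0.108006 × 0.00652133) = 0.02654.
z = (0.90187 − 0.86691)/0.02654 = 0.03496/0.02654 = 1.317.
p-value = P(Z > 1.317) ≈ 0.0939.

z = 1.317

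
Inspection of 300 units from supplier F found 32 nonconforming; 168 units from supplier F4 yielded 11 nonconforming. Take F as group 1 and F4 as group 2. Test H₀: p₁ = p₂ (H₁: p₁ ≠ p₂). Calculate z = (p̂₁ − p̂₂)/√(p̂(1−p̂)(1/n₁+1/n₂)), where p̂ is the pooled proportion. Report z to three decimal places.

p̂₁ = 32/300 ≈ 0.10667, p̂₂ = 11/168 ≈ 0.06548.
Pooled p̂ = (32+11)/(300+168) = 43/468 = 0.09188.
SE = √(0.0834383 × 0.00928571) = 0.02783.
z = (0.10667 − 0.06548)/0.02783 = 0.04119/0.02783 = 1.480.
p-value = 2·P(Z > 1.480) ≈ 0.1389.

z = 1.480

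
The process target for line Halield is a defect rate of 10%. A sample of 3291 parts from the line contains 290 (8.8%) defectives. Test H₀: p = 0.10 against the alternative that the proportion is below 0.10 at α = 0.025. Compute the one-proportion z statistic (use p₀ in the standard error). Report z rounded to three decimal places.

p̂ = 290/3291 ≈ 0.08812.
SE = √(p₀(1−p₀)/n) = √(0.09/3291) = 0.00523.
z = (0.08812 − 0.1)/0.00523 = -0.01188/0.00523 = -2.272.
p-value = P(Z < -2.272) ≈ 0.0115; since p < α = 0.025, reject H₀.

z = -2.272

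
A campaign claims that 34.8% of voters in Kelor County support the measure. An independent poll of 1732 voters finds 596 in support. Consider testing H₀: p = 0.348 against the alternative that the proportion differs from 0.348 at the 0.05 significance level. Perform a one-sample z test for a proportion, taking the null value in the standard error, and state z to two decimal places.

p̂ = 596/1732 ≈ 0.3441.
Under H₀, SE = √(0.348·0.652/1732) = √(0.000131002) = 0.0114.
z = (0.3441 − 0.348)/0.0114 = -0.0039/0.0114 = -0.34.
p-value = 2·P(Z > 0.340) ≈ 0.7340, so at α = 0.05 we fail to reject H₀.

z = -0.34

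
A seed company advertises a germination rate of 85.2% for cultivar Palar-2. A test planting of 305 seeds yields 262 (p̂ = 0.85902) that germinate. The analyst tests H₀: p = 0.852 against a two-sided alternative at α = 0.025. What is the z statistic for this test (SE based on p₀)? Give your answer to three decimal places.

p̂ = 262/305 ≈ 0.85902.
Standard error under H₀: √(0.852×0.148/305) = 0.02033.
z = (0.85902 − 0.852)/0.02033 = 0.00702/0.02033 = 0.345.
Two-sided p-value ≈ 2·Φ(−0.345) = 0.7300. With α = 0.025, fail to reject H₀.

z = 0.345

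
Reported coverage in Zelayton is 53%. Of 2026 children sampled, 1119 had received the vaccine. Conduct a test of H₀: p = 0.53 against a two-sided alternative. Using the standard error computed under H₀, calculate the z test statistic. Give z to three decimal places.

z = 2.013

p̂ = 1119/2026 = 0.55232.
SE = √(p₀(1−p₀)/n) = √(0.2491/2026) = 0.01109.
z = (0.55232 − 0.53)/0.01109 = 0.02232/0.01109 = 2.013.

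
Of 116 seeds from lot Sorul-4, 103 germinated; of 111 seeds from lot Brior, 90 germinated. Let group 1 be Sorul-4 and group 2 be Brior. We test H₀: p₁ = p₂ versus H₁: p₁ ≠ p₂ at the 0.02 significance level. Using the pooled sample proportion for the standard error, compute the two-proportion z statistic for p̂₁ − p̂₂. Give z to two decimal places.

p̂₁ = 103/116 = 0.8879, p̂₂ = 90/111 = 0.8108.
Pooled p̂ = (103+90)/(116+111) = 193/227 = 0.8502.
SE = √(0.127346 × 0.0176297) = 0.0474.
z = (0.8879 − 0.8108)/0.0474 = 0.0771/0.0474 = 1.63.
p-value = 2·P(Z > 1.628) ≈ 0.1036; since p > α = 0.02, fail to reject H₀.

z = 1.63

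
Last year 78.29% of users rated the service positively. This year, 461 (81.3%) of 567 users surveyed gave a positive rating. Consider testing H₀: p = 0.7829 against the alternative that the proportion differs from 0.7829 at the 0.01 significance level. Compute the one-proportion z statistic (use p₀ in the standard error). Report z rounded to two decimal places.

p̂ = 461/567 = 0.81305.
SE = √(p₀(1−p₀)/n) = √(0.16997/567) = 0.01731.
z = (0.81305 − 0.7829)/0.01731 = 0.03015/0.01731 = 1.74.
Two-sided p-value ≈ 2·Φ(−1.741) = 0.0816. With α = 0.01, fail to reject H₀.

z = 1.74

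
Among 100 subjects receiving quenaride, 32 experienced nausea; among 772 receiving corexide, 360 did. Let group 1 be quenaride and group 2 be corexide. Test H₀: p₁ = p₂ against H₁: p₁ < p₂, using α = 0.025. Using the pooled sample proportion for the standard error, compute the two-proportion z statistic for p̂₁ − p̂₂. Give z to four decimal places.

p̂₁ = 32/100 ≈ 0.3200000, p̂₂ = 360/772 ≈ 0.4663212.
Pooled p̂ = (32+360)/(100+772) = 392/872 = 0.4495413.
SE = √(p̂(1−p̂)(1/n₁+1/n₂)) = √(0.4495413·0.5504587·0.0112953) = √(0.00279508) = 0.0528685.
z = (0.3200000 − 0.4663212)/0.0528685 = -0.1463212/0.0528685 = -2.7676.
p-value = P(Z < -2.768) ≈ 0.0028; since p < α = 0.025, reject H₀.

z = -2.7676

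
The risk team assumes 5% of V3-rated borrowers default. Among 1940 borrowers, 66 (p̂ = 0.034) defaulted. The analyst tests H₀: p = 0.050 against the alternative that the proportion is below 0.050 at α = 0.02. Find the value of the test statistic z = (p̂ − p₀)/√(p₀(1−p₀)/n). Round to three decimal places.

p̂ = 66/1940 = 0.034021.
SE = √(p₀(1−p₀)/n) = √(0.0475/1940) = 0.004948.
z = (0.034021 − 0.05)/0.004948 = -0.015979/0.004948 = -3.229.
p-value = P(Z < -3.229) ≈ 0.0006. With α = 0.02, reject H₀.

z = -3.229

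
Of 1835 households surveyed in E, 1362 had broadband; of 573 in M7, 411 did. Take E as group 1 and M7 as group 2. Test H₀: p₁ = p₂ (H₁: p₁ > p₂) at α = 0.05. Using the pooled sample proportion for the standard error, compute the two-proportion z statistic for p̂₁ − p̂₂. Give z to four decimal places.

p̂₁ = 1362/1835 ≈ 0.742234, p̂₂ = 411/573 ≈ 0.717277.
Pooled p̂ = (1362+411)/(1835+573) = 1773/2408 = 0.736296.
SE = √(0.194164 × 0.00229016) = 0.021087.
z = (0.742234 − 0.717277)/0.021087 = 0.024957/0.021087 = 1.1835.
p-value = P(Z > 1.184) ≈ 0.1183, so at α = 0.05 we fail to reject H₀.

z = 1.1835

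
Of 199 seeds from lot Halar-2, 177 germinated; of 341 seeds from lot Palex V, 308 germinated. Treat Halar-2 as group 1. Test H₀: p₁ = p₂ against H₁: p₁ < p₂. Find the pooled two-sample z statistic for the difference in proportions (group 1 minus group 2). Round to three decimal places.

z = -0.511

p̂₁ = 177/199 = 0.88945, p̂₂ = 308/341 = 0.90323.
Pooled p̂ = (177+308)/(199+341) = 485/540 = 0.89815.
SE = √(0.0914781 × 0.00795768) = 0.02698.
z = (0.88945 − 0.90323)/0.02698 = -0.01378/0.02698 = -0.511.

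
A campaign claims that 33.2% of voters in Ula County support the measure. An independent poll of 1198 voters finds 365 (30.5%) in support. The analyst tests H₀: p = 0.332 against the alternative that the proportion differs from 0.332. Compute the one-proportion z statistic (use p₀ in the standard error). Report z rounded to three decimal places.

z = -2.008

p̂ = 365/1198 = 0.30467.
SE = √(p₀(1−p₀)/n) = √(0.22178/1198) = 0.01361.
z = (0.30467 − 0.332)/0.01361 = -0.02733/0.01361 = -2.008.
Two-sided p-value ≈ 2·Φ(−2.008) = 0.0446.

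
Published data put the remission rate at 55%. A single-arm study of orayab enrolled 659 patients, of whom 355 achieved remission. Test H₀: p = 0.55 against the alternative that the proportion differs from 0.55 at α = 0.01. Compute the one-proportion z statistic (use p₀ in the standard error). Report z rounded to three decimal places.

p̂ = 355/659 ≈ 0.538695.
Standard error under H₀: √(0.55×0.45/659) = 0.019380.
z = (0.538695 − 0.55)/0.019380 = -0.011305/0.019380 = -0.583.
Two-sided p-value ≈ 2·Φ(−0.583) = 0.5597. With α = 0.01, fail to reject H₀.

z = -0.583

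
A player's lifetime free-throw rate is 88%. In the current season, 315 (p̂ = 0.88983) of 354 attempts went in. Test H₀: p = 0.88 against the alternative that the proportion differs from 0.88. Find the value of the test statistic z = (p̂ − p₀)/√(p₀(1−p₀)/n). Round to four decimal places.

p̂ = 315/354 = 0.889831.
Under H₀, SE = √(0.88·0.12/354) = √(0.000298305) = 0.017272.
z = (0.889831 − 0.88)/0.017272 = 0.009831/0.017272 = 0.5692.
p-value = 2·P(Z > 0.569) ≈ 0.5692.

z = 0.5692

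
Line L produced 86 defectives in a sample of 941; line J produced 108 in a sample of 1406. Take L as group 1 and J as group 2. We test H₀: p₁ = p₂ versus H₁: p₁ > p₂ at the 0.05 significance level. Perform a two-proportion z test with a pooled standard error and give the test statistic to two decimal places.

z = 1.26

p̂₁ = 86/941 ≈ 0.0914, p̂₂ = 108/1406 ≈ 0.0768.
Pooled p̂ = (86+108)/(941+1406) = 194/2347 = 0.0827.
SE = √(0.0758263 × 0.00177394) = 0.0116.
z = (0.0914 − 0.0768)/0.0116 = 0.0146/0.0116 = 1.26.
p-value = P(Z > 1.257) ≈ 0.1044; since p > α = 0.05, fail to reject H₀.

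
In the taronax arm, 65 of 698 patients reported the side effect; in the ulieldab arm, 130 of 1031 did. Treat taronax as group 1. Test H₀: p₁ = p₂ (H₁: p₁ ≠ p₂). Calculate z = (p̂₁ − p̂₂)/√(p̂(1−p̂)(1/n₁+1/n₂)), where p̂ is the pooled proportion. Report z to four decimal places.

z = -2.1263

p̂₁ = 65/698 ≈ 0.093123, p̂₂ = 130/1031 ≈ 0.126091.
Pooled p̂ = (65+130)/(698+1031) = 195/1729 = 0.112782.
SE = √(0.100062 × 0.0024026) = 0.015505.
z = (0.093123 − 0.126091)/0.015505 = -0.032968/0.015505 = -2.1263.
p-value = 2·P(Z > 2.126) ≈ 0.0335.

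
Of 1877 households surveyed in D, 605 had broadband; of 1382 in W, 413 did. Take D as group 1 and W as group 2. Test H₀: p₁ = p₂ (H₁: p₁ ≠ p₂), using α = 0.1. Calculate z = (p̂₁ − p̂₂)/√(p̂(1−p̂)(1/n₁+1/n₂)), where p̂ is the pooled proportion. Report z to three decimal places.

p̂₁ = 605/1877 = 0.32232, p̂₂ = 413/1382 = 0.29884.
Pooled p̂ = (605+413)/(1877+1382) = 1018/3259 = 0.31237.
SE = √(0.214793 × 0.00125635) = 0.01643.
z = (0.32232 − 0.29884)/0.01643 = 0.02348/0.01643 = 1.429.
Two-sided p-value ≈ 2·Φ(−1.429) = 0.1529; since p > α = 0.1, fail to reject H₀.

z = 1.429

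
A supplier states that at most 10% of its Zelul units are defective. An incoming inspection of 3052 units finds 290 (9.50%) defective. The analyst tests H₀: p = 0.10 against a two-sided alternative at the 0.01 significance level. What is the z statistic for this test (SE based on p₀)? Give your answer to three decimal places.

z = -0.917

p̂ = 290/3052 = 0.09502.
SE = √(p₀(1−p₀)/n) = √(0.09/3052) = 0.00543.
z = (0.09502 − 0.1)/0.00543 = -0.00498/0.00543 = -0.917.
p-value = 2·P(Z > 0.917) ≈ 0.3591. With α = 0.01, fail to reject H₀.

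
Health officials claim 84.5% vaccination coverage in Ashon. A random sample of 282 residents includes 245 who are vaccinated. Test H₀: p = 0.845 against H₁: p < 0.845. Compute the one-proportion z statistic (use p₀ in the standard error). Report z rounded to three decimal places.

p̂ = 245/282 = 0.86879.
SE = √(p₀(1−p₀)/n) = √(0.13098/282) = 0.02155.
z = (0.86879 − 0.845)/0.02155 = 0.02379/0.02155 = 1.104.

z = 1.104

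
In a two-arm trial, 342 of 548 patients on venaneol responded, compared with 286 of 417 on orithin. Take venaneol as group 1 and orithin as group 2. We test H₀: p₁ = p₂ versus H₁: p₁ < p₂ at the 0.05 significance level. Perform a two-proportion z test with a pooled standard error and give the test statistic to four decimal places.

p̂₁ = 342/548 ≈ 0.624088, p̂₂ = 286/417 ≈ 0.685851.
Pooled p̂ = (342+286)/(548+417) = 628/965 = 0.650777.
SE = √(p̂(1−p̂)(1/n₁+1/n₂)) = √(0.650777·0.349223·0.0042229) = √(0.000959722) = 0.030979.
z = (0.624088 − 0.685851)/0.030979 = -0.061763/0.030979 = -1.9937.
p-value = P(Z < -1.994) ≈ 0.0231, so at α = 0.05 we reject H₀.

z = -1.9937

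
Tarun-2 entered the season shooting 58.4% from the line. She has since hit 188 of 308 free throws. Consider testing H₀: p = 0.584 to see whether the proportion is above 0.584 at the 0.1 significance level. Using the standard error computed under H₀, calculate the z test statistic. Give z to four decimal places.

z = 0.9396

p̂ = 188/308 ≈ 0.610390.
SE = √(p₀(1−p₀)/n) = √(0.24294/308) = 0.028085.
z = (0.610390 − 0.584)/0.028085 = 0.026390/0.028085 = 0.9396.
p-value = P(Z > 0.940) ≈ 0.1737, so at α = 0.1 we fail to reject H₀.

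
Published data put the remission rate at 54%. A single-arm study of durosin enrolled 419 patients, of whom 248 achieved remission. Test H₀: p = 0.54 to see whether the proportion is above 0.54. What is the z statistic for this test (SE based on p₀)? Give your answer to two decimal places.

p̂ = 248/419 = 0.59189.
Standard error under H₀: √(0.54×0.46/419) = 0.02435.
z = (0.59189 − 0.54)/0.02435 = 0.05189/0.02435 = 2.13.
p-value = P(Z > 2.131) ≈ 0.0165.

z = 2.13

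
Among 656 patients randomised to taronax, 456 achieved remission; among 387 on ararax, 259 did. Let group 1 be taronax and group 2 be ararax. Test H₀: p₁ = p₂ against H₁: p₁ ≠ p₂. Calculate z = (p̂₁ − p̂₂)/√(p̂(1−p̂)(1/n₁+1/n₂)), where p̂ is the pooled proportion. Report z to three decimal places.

z = 0.869

p̂₁ = 456/656 = 0.69512, p̂₂ = 259/387 = 0.66925.
Pooled p̂ = (456+259)/(656+387) = 715/1043 = 0.68552.
SE = √(0.215581 × 0.00410837) = 0.02976.
z = (0.69512 − 0.66925)/0.02976 = 0.02587/0.02976 = 0.869.
p-value = 2·P(Z > 0.869) ≈ 0.3847.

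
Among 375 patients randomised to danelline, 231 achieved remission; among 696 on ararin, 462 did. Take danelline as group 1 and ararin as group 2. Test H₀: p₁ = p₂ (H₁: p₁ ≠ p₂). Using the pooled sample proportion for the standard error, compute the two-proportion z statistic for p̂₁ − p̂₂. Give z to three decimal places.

p̂₁ = 231/375 = 0.61600, p̂₂ = 462/696 = 0.66379.
Pooled p̂ = (231+462)/(375+696) = 693/1071 = 0.64706.
SE = √(p̂(1−p̂)(1/n₁+1/n₂)) = √(0.64706·0.35294·0.00410345) = √(0.00093712) = 0.03061.
z = (0.61600 − 0.66379)/0.03061 = -0.04779/0.03061 = -1.561.
p-value = 2·P(Z > 1.561) ≈ 0.1185.

z = -1.561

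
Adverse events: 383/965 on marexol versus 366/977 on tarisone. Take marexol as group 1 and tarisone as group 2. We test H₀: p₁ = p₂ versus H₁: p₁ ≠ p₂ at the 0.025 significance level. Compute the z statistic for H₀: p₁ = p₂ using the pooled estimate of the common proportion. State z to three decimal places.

p̂₁ = 383/965 = 0.39689, p̂₂ = 366/977 = 0.37462.
Pooled p̂ = (383+366)/(965+977) = 749/1942 = 0.38568.
SE = √(0.236932 × 0.00205981) = 0.02209.
z = (0.39689 − 0.37462)/0.02209 = 0.02227/0.02209 = 1.008.
Two-sided p-value ≈ 2·Φ(−1.008) = 0.3133. With α = 0.025, fail to reject H₀.

z = 1.008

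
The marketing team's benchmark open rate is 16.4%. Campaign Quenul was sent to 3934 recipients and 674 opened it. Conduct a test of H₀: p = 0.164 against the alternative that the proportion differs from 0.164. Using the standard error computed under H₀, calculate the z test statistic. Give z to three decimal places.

z = 1.241

p̂ = 674/3934 ≈ 0.171327.
Under H₀, SE = √(0.164·0.836/3934) = √(3.4851e-05) = 0.005903.
z = (0.171327 − 0.164)/0.005903 = 0.007327/0.005903 = 1.241.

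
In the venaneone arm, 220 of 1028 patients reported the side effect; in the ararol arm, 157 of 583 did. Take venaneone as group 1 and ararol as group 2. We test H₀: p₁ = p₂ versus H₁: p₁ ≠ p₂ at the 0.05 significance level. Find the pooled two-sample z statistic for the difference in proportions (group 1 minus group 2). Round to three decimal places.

p̂₁ = 220/1028 = 0.21401, p̂₂ = 157/583 = 0.26930.
Pooled p̂ = (220+157)/(1028+583) = 377/1611 = 0.23402.
SE = √(0.179253 × 0.00268803) = 0.02195.
z = (0.21401 − 0.26930)/0.02195 = -0.05529/0.02195 = -2.519.
Two-sided p-value ≈ 2·Φ(−2.519) = 0.0118. With α = 0.05, reject H₀.

z = -2.519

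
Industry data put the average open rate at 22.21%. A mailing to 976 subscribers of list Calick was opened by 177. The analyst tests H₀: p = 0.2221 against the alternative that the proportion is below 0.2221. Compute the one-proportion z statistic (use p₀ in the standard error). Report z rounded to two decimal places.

z = -3.06

p̂ = 177/976 ≈ 0.1814.
SE = √(p₀(1−p₀)/n) = √(0.17277/976) = 0.0133.
z = (0.1814 − 0.2221)/0.0133 = -0.0407/0.0133 = -3.06.
p-value = P(Z < -3.063) ≈ 0.0011.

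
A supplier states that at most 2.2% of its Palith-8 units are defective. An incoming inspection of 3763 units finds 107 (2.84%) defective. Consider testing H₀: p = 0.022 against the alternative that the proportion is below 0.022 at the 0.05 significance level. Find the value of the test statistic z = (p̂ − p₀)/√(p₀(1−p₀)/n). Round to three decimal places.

p̂ = 107/3763 ≈ 0.028435.
Standard error under H₀: √(0.022×0.978/3763) = 0.002391.
z = (0.028435 − 0.022)/0.002391 = 0.006435/0.002391 = 2.691.
p-value = P(Z < 2.691) ≈ 0.9964. With α = 0.05, fail to reject H₀.

z = 2.691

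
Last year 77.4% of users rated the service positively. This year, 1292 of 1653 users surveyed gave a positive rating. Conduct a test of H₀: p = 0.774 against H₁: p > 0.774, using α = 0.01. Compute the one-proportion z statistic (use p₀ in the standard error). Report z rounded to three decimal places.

p̂ = 1292/1653 ≈ 0.78161.
SE = √(p₀(1−p₀)/n) = √(0.17492/1653) = 0.01029.
z = (0.78161 − 0.774)/0.01029 = 0.00761/0.01029 = 0.740.
p-value = P(Z > 0.740) ≈ 0.2297, so at α = 0.01 we fail to reject H₀.

z = 0.740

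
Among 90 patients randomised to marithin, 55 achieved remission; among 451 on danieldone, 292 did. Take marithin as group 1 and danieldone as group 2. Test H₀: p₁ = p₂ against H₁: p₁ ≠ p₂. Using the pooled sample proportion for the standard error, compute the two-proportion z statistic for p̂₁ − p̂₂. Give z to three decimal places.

p̂₁ = 55/90 ≈ 0.61111, p̂₂ = 292/451 ≈ 0.64745.
Pooled p̂ = (55+292)/(90+451) = 347/541 = 0.64140.
SE = √(p̂(1−p̂)(1/n₁+1/n₂)) = √(0.64140·0.35860·0.0133284) = √(0.0030656) = 0.05537.
z = (0.61111 − 0.64745)/0.05537 = -0.03634/0.05537 = -0.656.

z = -0.656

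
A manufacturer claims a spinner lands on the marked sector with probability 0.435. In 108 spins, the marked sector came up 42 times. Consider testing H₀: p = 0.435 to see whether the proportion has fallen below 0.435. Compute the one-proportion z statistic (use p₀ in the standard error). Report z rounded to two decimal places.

z = -0.97

p̂ = 42/108 ≈ 0.3889.
SE = √(p₀(1−p₀)/n) = √(0.24577/108) = 0.0477.
z = (0.3889 − 0.435)/0.0477 = -0.0461/0.0477 = -0.97.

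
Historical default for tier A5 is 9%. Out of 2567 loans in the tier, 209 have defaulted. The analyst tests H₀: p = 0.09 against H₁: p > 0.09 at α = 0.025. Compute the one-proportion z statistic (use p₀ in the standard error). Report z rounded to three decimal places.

p̂ = 209/2567 ≈ 0.08142.
Under H₀, SE = √(0.09·0.91/2567) = √(3.19049e-05) = 0.00565.
z = (0.08142 − 0.09)/0.00565 = -0.00858/0.00565 = -1.519.
p-value = P(Z > -1.519) ≈ 0.9357, so at α = 0.025 we fail to reject H₀.

z = -1.519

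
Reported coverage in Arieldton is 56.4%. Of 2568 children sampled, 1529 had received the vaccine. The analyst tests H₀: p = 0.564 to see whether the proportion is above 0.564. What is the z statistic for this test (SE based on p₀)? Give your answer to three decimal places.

z = 3.209

p̂ = 1529/2568 = 0.595405.
Under H₀, SE = √(0.564·0.436/2568) = √(9.5757e-05) = 0.009786.
z = (0.595405 − 0.564)/0.009786 = 0.031405/0.009786 = 3.209.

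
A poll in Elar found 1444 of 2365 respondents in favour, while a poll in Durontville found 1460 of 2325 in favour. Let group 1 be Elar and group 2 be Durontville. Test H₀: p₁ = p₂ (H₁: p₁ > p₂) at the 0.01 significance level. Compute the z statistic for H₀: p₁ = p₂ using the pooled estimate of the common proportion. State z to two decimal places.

p̂₁ = 1444/2365 = 0.6106, p̂₂ = 1460/2325 = 0.6280.
Pooled p̂ = (1444+1460)/(2365+2325) = 2904/4690 = 0.6192.
SE = √(0.235794 × 0.000852941) = 0.0142.
z = (0.6106 − 0.6280)/0.0142 = -0.0174/0.0142 = -1.23.
p-value = P(Z > -1.226) ≈ 0.8899, so at α = 0.01 we fail to reject H₀.

z = -1.23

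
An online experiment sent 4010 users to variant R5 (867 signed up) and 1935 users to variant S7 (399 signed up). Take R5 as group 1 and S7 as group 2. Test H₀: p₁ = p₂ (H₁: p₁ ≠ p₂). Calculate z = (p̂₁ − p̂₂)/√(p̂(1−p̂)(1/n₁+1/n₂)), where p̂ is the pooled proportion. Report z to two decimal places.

z = 0.88

p̂₁ = 867/4010 = 0.2162, p̂₂ = 399/1935 = 0.2062.
Pooled p̂ = (867+399)/(4010+1935) = 1266/5945 = 0.2130.
SE = √(0.167603 × 0.000766172) = 0.0113.
z = (0.2162 − 0.2062)/0.0113 = 0.0100/0.0113 = 0.88.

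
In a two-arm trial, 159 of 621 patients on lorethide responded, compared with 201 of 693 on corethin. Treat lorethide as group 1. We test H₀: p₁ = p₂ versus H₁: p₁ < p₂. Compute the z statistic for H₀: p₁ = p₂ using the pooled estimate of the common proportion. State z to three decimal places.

p̂₁ = 159/621 ≈ 0.25604, p̂₂ = 201/693 ≈ 0.29004.
Pooled p̂ = (159+201)/(621+693) = 360/1314 = 0.27397.
SE = √(p̂(1−p̂)(1/n₁+1/n₂)) = √(0.27397·0.72603·0.00305331) = √(0.000607338) = 0.02464.
z = (0.25604 − 0.29004)/0.02464 = -0.03400/0.02464 = -1.380.

z = -1.380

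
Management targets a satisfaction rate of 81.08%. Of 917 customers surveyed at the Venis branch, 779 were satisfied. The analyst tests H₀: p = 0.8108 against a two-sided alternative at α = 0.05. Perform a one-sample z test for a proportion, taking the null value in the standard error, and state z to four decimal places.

p̂ = 779/917 = 0.849509.
SE = √(p₀(1−p₀)/n) = √(0.1534/917) = 0.012934.
z = (0.849509 − 0.8108)/0.012934 = 0.038709/0.012934 = 2.9928.
Two-sided p-value ≈ 2·Φ(−2.993) = 0.0028; since p < α = 0.05, reject H₀.

z = 2.9928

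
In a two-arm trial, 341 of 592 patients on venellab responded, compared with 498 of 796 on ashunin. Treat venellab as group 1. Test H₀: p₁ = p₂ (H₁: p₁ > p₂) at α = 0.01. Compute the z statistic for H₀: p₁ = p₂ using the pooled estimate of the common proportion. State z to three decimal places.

z = -1.870

p̂₁ = 341/592 = 0.57601, p̂₂ = 498/796 = 0.62563.
Pooled p̂ = (341+498)/(592+796) = 839/1388 = 0.60447.
SE = √(p̂(1−p̂)(1/n₁+1/n₂)) = √(0.60447·0.39553·0.00294547) = √(0.000704223) = 0.02654.
z = (0.57601 − 0.62563)/0.02654 = -0.04962/0.02654 = -1.870.
p-value = P(Z > -1.870) ≈ 0.9692, so at α = 0.01 we fail to reject H₀.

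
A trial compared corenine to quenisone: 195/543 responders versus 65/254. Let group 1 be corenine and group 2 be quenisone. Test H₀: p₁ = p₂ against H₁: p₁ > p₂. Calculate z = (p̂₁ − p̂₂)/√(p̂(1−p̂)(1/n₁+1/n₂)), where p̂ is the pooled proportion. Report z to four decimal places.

p̂₁ = 195/543 ≈ 0.359116, p̂₂ = 65/254 ≈ 0.255906.
Pooled p̂ = (195+65)/(543+254) = 260/797 = 0.326223.
SE = √(p̂(1−p̂)(1/n₁+1/n₂)) = √(0.326223·0.673777·0.00577863) = √(0.00127015) = 0.035639.
z = (0.359116 − 0.255906)/0.035639 = 0.103210/0.035639 = 2.8960.

z = 2.8960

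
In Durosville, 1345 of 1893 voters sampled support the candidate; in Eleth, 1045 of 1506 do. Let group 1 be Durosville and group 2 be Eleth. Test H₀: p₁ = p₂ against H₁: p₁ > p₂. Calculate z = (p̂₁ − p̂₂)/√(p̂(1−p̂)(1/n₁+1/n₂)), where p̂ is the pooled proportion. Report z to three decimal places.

p̂₁ = 1345/1893 = 0.710512, p̂₂ = 1045/1506 = 0.693891.
Pooled p̂ = (1345+1045)/(1893+1506) = 2390/3399 = 0.703148.
SE = √(p̂(1−p̂)(1/n₁+1/n₂)) = √(0.703148·0.296852·0.00119227) = √(0.000248864) = 0.015775.
z = (0.710512 − 0.693891)/0.015775 = 0.016621/0.015775 = 1.054.

z = 1.054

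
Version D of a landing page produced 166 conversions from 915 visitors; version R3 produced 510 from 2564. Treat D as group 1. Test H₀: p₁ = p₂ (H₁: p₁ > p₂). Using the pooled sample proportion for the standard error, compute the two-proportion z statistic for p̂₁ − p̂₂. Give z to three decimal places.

z = -1.148

p̂₁ = 166/915 = 0.18142, p̂₂ = 510/2564 = 0.19891.
Pooled p̂ = (166+510)/(915+2564) = 676/3479 = 0.19431.
SE = √(p̂(1−p̂)(1/n₁+1/n₂)) = √(0.19431·0.80569·0.00148291) = √(0.000232154) = 0.01524.
z = (0.18142 − 0.19891)/0.01524 = -0.01749/0.01524 = -1.148.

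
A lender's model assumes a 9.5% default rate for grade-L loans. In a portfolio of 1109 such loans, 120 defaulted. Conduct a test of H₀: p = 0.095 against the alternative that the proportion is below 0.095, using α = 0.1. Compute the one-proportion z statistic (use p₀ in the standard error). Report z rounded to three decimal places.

z = 1.500

p̂ = 120/1109 ≈ 0.108206.
Under H₀, SE = √(0.095·0.905/1109) = √(7.75248e-05) = 0.008805.
z = (0.108206 − 0.095)/0.008805 = 0.013206/0.008805 = 1.500.
p-value = P(Z < 1.500) ≈ 0.9332, so at α = 0.1 we fail to reject H₀.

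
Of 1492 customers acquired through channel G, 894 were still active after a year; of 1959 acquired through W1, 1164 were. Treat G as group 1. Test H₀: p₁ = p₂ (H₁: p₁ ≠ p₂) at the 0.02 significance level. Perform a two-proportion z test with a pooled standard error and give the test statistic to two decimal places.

z = 0.30

p̂₁ = 894/1492 = 0.5992, p̂₂ = 1164/1959 = 0.5942.
Pooled p̂ = (894+1164)/(1492+1959) = 2058/3451 = 0.5963.
SE = √(0.240717 × 0.00118071) = 0.0169.
z = (0.5992 − 0.5942)/0.0169 = 0.0050/0.0169 = 0.30.
Two-sided p-value ≈ 2·Φ(−0.297) = 0.7661; since p > α = 0.02, fail to reject H₀.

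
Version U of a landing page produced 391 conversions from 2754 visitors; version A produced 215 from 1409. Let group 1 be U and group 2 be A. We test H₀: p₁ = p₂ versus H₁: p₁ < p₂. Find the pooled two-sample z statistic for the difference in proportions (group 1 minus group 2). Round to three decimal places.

p̂₁ = 391/2754 ≈ 0.14198, p̂₂ = 215/1409 ≈ 0.15259.
Pooled p̂ = (391+215)/(2754+1409) = 606/4163 = 0.14557.
SE = √(p̂(1−p̂)(1/n₁+1/n₂)) = √(0.14557·0.85443·0.00107283) = √(0.000133437) = 0.01155.
z = (0.14198 − 0.15259)/0.01155 = -0.01061/0.01155 = -0.919.
p-value = P(Z < -0.919) ≈ 0.1791.

z = -0.919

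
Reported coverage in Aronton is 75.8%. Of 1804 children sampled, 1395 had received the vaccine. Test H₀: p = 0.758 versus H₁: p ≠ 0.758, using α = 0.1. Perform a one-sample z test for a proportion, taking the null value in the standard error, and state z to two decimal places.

p̂ = 1395/1804 = 0.77328.
SE = √(p₀(1−p₀)/n) = √(0.18344/1804) = 0.01008.
z = (0.77328 − 0.758)/0.01008 = 0.01528/0.01008 = 1.52.
p-value = 2·P(Z > 1.515) ≈ 0.1297. With α = 0.1, fail to reject H₀.

z = 1.52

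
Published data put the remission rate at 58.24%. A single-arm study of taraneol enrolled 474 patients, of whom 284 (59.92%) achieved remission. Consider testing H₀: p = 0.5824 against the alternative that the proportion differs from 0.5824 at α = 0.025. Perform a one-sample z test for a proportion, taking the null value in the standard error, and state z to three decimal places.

z = 0.740

p̂ = 284/474 ≈ 0.59916.
Standard error under H₀: √(0.5824×0.4176/474) = 0.02265.
z = (0.59916 − 0.5824)/0.02265 = 0.01676/0.02265 = 0.740.
Two-sided p-value ≈ 2·Φ(−0.740) = 0.4595; since p > α = 0.025, fail to reject H₀.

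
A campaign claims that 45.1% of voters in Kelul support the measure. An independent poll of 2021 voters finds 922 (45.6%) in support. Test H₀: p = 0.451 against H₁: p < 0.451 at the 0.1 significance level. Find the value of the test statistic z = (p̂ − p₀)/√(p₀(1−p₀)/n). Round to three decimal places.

p̂ = 922/2021 ≈ 0.45621.
Under H₀, SE = √(0.451·0.549/2021) = √(0.000122513) = 0.01107.
z = (0.45621 − 0.451)/0.01107 = 0.00521/0.01107 = 0.471.
p-value = P(Z < 0.471) ≈ 0.6811. With α = 0.1, fail to reject H₀.

z = 0.471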